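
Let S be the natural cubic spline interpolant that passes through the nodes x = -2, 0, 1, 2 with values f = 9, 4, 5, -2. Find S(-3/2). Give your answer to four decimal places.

6.8533

Let σ_i = S''(x_i). Step sizes h_i = 2, 1, 1; slopes of the chords Δ_i = (y_(i+1) - y_i)/h_i = -5/2, 1, -7.
  2·σ_0 + 6·σ_1 + 1·σ_2 = 6(Δ_1 - Δ_0) = 21
  1·σ_1 + 4·σ_2 + 1·σ_3 = 6(Δ_2 - Δ_1) = -48
Natural end conditions: σ_0 = σ_3 = 0.
Solving the tridiagonal system: σ_0 = 0, σ_1 = 132/23, σ_2 = -309/23, σ_3 = 0.
On [-2, 0], S(x) = 9 - 203/46·(x + 2) + 0·(x + 2)² + 11/23·(x + 2)³.
With (x + 2) = 1/2: S(-3/2) = 1261/184.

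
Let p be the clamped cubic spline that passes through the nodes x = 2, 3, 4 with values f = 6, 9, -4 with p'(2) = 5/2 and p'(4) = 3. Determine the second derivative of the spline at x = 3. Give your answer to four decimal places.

-48.5000

With M_i denoting the second derivative at x_i, h_i = 1, 1, and Δ_i = (y_(i+1) − y_i)/h_i = 3, -13:
  1·M_0 + 4·M_1 + 1·M_2 = 6(Δ_1 - Δ_0) = -96
Clamped end conditions give two more equations: 2h_0·M_0 + h_0·M_1 = 6(Δ_0 - p'(2)) = 3 and h_1·M_1 + 2h_1·M_2 = 6(p'(4) - Δ_1) = 96.
Solving: M_0 = 103/4, M_1 = -97/2, M_2 = 289/4.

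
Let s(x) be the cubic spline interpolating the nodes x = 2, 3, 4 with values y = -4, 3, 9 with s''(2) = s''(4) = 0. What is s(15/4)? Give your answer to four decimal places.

Let M_i = s''(x_i). Step sizes h_i = 1, 1; slopes of the chords Δ_i = (y_(i+1) - y_i)/h_i = 7, 6.
  1·M_0 + 4·M_1 + 1·M_2 = 6(Δ_1 - Δ_0) = -6
Natural end conditions: M_0 = M_2 = 0.
Solving: M_0 = 0, M_1 = -3/2, M_2 = 0.
On [3, 4], s(x) = 3 + 13/2·(x - 3) - 3/4·(x - 3)² + 1/4·(x - 3)³.
With (x - 3) = 3/4: s(15/4) = 1935/256.

7.5586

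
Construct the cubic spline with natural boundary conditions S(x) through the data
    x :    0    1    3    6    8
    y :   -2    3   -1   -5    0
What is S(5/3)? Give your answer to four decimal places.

With M_i denoting the second derivative at x_i, h_i = 1, 2, 3, 2, and Δ_i = (y_(i+1) − y_i)/h_i = 5, -2, -4/3, 5/2:
  1·M_0 + 6·M_1 + 2·M_2 = 6(Δ_1 - Δ_0) = -42
  2·M_1 + 10·M_2 + 3·M_3 = 6(Δ_2 - Δ_1) = 4
  3·M_2 + 10·M_3 + 2·M_4 = 6(Δ_3 - Δ_2) = 23
Natural end conditions: M_0 = M_4 = 0.
Hence M_0 = 0, M_1 = -1882/253, M_2 = 333/253, M_3 = 482/253, M_4 = 0.
On [1, 3], S(x) = 3 + 1913/759·(x - 1) - 941/253·(x - 1)² + 2215/3036·(x - 1)³.
With (x - 1) = 2/3: S(5/3) = 66467/20493.

3.2434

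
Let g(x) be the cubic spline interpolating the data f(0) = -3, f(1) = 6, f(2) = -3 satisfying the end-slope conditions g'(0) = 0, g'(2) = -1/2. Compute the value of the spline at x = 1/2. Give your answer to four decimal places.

1.4844

With M_i denoting the second derivative at x_i, h_i = 1, 1, and Δ_i = (y_(i+1) − y_i)/h_i = 9, -9:
  1·M_0 + 4·M_1 + 1·M_2 = 6(Δ_1 - Δ_0) = -108
Clamped end conditions give two more equations: 2h_0·M_0 + h_0·M_1 = 6(Δ_0 - g'(0)) = 54 and h_1·M_1 + 2h_1·M_2 = 6(g'(2) - Δ_1) = 51.
Hence M_0 = 215/4, M_1 = -107/2, M_2 = 209/4.
On [0, 1], g(x) = -3 + 0·x + 215/8·x² - 143/8·x³.
With x = 1/2: g(1/2) = 95/64.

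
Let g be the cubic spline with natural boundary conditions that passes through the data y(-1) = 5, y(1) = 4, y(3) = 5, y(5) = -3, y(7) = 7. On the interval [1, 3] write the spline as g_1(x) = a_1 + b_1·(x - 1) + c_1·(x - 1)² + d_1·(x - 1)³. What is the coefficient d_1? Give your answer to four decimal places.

With m_i denoting the second derivative at x_i, h_i = 2, 2, 2, 2, and Δ_i = (y_(i+1) − y_i)/h_i = -1/2, 1/2, -4, 5:
  2·m_0 + 8·m_1 + 2·m_2 = 6(Δ_1 - Δ_0) = 6
  2·m_1 + 8·m_2 + 2·m_3 = 6(Δ_2 - Δ_1) = -27
  2·m_2 + 8·m_3 + 2·m_4 = 6(Δ_3 - Δ_2) = 54
Natural end conditions: m_0 = m_4 = 0.
Solving the tridiagonal system: m_0 = 0, m_1 = 9/4, m_2 = -6, m_3 = 33/4, m_4 = 0.
On [1, 3], with g_1(x) = a_1 + b_1·(x - 1) + c_1·(x - 1)² + d_1·(x - 1)³: c_1 = m_1/2 = 9/8, d_1 = (m_2 - m_1)/(6h_1) = -11/16, b_1 = Δ_1 - h_1(2m_1 + m_2)/6 = 1.

-0.6875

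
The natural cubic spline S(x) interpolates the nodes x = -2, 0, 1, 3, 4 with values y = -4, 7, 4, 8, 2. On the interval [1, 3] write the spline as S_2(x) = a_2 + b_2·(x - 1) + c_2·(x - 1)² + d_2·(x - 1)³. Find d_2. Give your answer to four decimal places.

Put σ_i = S'' at the i-th knot. Here h = (2, 1, 2, 1) and Δ = (11/2, -3, 2, -6), so the interior equations h_(i-1)·σ_(i-1) + 2(h_(i-1)+h_i)·σ_i + h_i·σ_(i+1) = 6(Δ_i − Δ_(i-1)) read
  2·σ_0 + 6·σ_1 + 1·σ_2 = 6(Δ_1 - Δ_0) = -51
  1·σ_1 + 6·σ_2 + 2·σ_3 = 6(Δ_2 - Δ_1) = 30
  2·σ_2 + 6·σ_3 + 1·σ_4 = 6(Δ_3 - Δ_2) = -48
Natural end conditions: σ_0 = σ_4 = 0.
Forward elimination and back-substitution give σ_0 = 0, σ_1 = -318/31, σ_2 = 327/31, σ_3 = -357/31, σ_4 = 0.
On [1, 3], with S_2(x) = a_2 + b_2·(x - 1) + c_2·(x - 1)² + d_2·(x - 1)³: c_2 = σ_2/2 = 327/62, d_2 = (σ_3 - σ_2)/(6h_2) = -57/31, b_2 = Δ_2 - h_2(2σ_2 + σ_3)/6 = -37/31.

-1.8387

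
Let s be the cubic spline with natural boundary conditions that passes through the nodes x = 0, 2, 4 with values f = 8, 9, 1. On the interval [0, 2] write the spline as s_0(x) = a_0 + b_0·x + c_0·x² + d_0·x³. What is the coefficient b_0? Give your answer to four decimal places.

1.6250

Write M_i for s''(x_i). With h_i = 2, 2 and divided differences Δ_i = 1/2, -4, the continuity of s' gives the tridiagonal system
  2·M_0 + 8·M_1 + 2·M_2 = 6(Δ_1 - Δ_0) = -27
Natural end conditions: M_0 = M_2 = 0.
Solving: M_0 = 0, M_1 = -27/8, M_2 = 0.
On [0, 2], with s_0(x) = a_0 + b_0·x + c_0·x² + d_0·x³: c_0 = M_0/2 = 0, d_0 = (M_1 - M_0)/(6h_0) = -9/32, b_0 = Δ_0 - h_0(2M_0 + M_1)/6 = 13/8.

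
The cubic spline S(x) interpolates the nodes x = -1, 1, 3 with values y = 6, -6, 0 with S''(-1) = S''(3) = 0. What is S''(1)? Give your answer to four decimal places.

With σ_i denoting the second derivative at x_i, h_i = 2, 2, and Δ_i = (y_(i+1) − y_i)/h_i = -6, 3:
  2·σ_0 + 8·σ_1 + 2·σ_2 = 6(Δ_1 - Δ_0) = 54
Natural end conditions: σ_0 = σ_2 = 0.
Solving the tridiagonal system: σ_0 = 0, σ_1 = 27/4, σ_2 = 0.

6.7500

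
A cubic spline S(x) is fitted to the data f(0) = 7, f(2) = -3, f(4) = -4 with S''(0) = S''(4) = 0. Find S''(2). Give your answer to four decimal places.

3.3750

Let σ_i = S''(x_i). Step sizes h_i = 2, 2; slopes of the chords Δ_i = (y_(i+1) - y_i)/h_i = -5, -1/2.
  2·σ_0 + 8·σ_1 + 2·σ_2 = 6(Δ_1 - Δ_0) = 27
Natural end conditions: σ_0 = σ_2 = 0.
Solving: σ_0 = 0, σ_1 = 27/8, σ_2 = 0.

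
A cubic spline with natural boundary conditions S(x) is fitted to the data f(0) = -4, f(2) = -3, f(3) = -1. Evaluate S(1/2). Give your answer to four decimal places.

Put m_i = S'' at the i-th knot. Here h = (2, 1) and Δ = (1/2, 2), so the interior equations h_(i-1)·m_(i-1) + 2(h_(i-1)+h_i)·m_i + h_i·m_(i+1) = 6(Δ_i − Δ_(i-1)) read
  2·m_0 + 6·m_1 + 1·m_2 = 6(Δ_1 - Δ_0) = 9
Natural end conditions: m_0 = m_2 = 0.
Hence m_0 = 0, m_1 = 3/2, m_2 = 0.
On [0, 2], S(x) = -4 + 0·x + 0·x² + 1/8·x³.
With x = 1/2: S(1/2) = -255/64.

-3.9844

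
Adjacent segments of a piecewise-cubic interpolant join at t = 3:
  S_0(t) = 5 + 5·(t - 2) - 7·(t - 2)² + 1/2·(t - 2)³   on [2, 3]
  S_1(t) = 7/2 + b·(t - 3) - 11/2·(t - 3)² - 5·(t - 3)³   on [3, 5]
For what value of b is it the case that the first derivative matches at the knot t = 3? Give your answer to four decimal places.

-7.5000

S_0'(t) = 5 - 14·(t - 2) + 3/2·(t - 2)², so S_0'(3) = -15/2. On the right, S_1'(3) = b, so b = -15/2.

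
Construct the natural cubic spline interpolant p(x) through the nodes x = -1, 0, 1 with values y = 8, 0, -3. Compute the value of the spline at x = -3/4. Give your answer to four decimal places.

Put m_i = p'' at the i-th knot. Here h = (1, 1) and Δ = (-8, -3), so the interior equations h_(i-1)·m_(i-1) + 2(h_(i-1)+h_i)·m_i + h_i·m_(i+1) = 6(Δ_i − Δ_(i-1)) read
  1·m_0 + 4·m_1 + 1·m_2 = 6(Δ_1 - Δ_0) = 30
Natural end conditions: m_0 = m_2 = 0.
Forward elimination and back-substitution give m_0 = 0, m_1 = 15/2, m_2 = 0.
On [-1, 0], p(x) = 8 - 37/4·(x + 1) + 0·(x + 1)² + 5/4·(x + 1)³.
With (x + 1) = 1/4: p(-3/4) = 1461/256.

5.7070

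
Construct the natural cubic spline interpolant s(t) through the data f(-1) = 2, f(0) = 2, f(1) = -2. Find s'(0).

-2

Put M_i = s'' at the i-th knot. Here h = (1, 1) and Δ = (0, -4), so the interior equations h_(i-1)·M_(i-1) + 2(h_(i-1)+h_i)·M_i + h_i·M_(i+1) = 6(Δ_i − Δ_(i-1)) read
  1·M_0 + 4·M_1 + 1·M_2 = 6(Δ_1 - Δ_0) = -24
Natural end conditions: M_0 = M_2 = 0.
Hence M_0 = 0, M_1 = -6, M_2 = 0.
On [0, 1], s'(t) = b_1 + 2c_1·t + 3d_1·t² with b_1 = Δ_1 - h_1(2M_1 + M_2)/6 = -2, c_1 = M_1/2 = -3, d_1 = (M_2 - M_1)/(6h_1) = 1. So s'(0) = -2.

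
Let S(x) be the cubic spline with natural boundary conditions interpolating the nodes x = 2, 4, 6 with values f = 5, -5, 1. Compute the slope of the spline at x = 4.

Write σ_i for S''(x_i). With h_i = 2, 2 and divided differences Δ_i = -5, 3, the continuity of S' gives the tridiagonal system
  2·σ_0 + 8·σ_1 + 2·σ_2 = 6(Δ_1 - Δ_0) = 48
Natural end conditions: σ_0 = σ_2 = 0.
Forward elimination and back-substitution give σ_0 = 0, σ_1 = 6, σ_2 = 0.
On [4, 6], S'(x) = b_1 + 2c_1·(x - 4) + 3d_1·(x - 4)² with b_1 = Δ_1 - h_1(2σ_1 + σ_2)/6 = -1, c_1 = σ_1/2 = 3, d_1 = (σ_2 - σ_1)/(6h_1) = -1/2. So S'(4) = -1.

-1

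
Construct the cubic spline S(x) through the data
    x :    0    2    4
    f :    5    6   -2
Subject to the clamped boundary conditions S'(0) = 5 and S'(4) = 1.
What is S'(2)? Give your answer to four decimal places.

-4.1250

With m_i denoting the second derivative at x_i, h_i = 2, 2, and Δ_i = (y_(i+1) − y_i)/h_i = 1/2, -4:
  2·m_0 + 8·m_1 + 2·m_2 = 6(Δ_1 - Δ_0) = -27
Clamped end conditions give two more equations: 2h_0·m_0 + h_0·m_1 = 6(Δ_0 - S'(0)) = -27 and h_1·m_1 + 2h_1·m_2 = 6(S'(4) - Δ_1) = 30.
Hence m_0 = -35/8, m_1 = -19/4, m_2 = 79/8.
On [2, 4], S'(x) = b_1 + 2c_1·(x - 2) + 3d_1·(x - 2)² with b_1 = Δ_1 - h_1(2m_1 + m_2)/6 = -33/8, c_1 = m_1/2 = -19/8, d_1 = (m_2 - m_1)/(6h_1) = 39/32. So S'(2) = -33/8.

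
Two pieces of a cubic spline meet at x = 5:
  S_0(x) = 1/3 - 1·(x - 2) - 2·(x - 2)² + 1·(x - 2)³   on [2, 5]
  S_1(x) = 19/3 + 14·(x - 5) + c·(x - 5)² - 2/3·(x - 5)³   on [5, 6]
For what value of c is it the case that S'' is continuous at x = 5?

S_0''(x) = -4 + 6·(x - 2), so S_0''(5) = 14. On the right, S_1''(5) = 2c, so c = 7.

7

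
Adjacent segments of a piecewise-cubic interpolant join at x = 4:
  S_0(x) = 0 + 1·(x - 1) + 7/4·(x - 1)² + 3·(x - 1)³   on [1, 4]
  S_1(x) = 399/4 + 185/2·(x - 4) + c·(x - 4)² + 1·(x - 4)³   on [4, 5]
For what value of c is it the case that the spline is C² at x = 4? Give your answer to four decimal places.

S_0''(x) = 7/2 + 18·(x - 1), so S_0''(4) = 115/2. On the right, S_1''(4) = 2c, so c = 115/4.

28.7500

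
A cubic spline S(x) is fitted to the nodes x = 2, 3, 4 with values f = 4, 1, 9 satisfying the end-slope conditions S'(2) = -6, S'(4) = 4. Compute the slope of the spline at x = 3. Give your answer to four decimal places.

With M_i denoting the second derivative at x_i, h_i = 1, 1, and Δ_i = (y_(i+1) − y_i)/h_i = -3, 8:
  1·M_0 + 4·M_1 + 1·M_2 = 6(Δ_1 - Δ_0) = 66
Clamped end conditions give two more equations: 2h_0·M_0 + h_0·M_1 = 6(Δ_0 - S'(2)) = 18 and h_1·M_1 + 2h_1·M_2 = 6(S'(4) - Δ_1) = -24.
Forward elimination and back-substitution give M_0 = -5/2, M_1 = 23, M_2 = -47/2.
On [3, 4], S'(x) = b_1 + 2c_1·(x - 3) + 3d_1·(x - 3)² with b_1 = Δ_1 - h_1(2M_1 + M_2)/6 = 17/4, c_1 = M_1/2 = 23/2, d_1 = (M_2 - M_1)/(6h_1) = -31/4. So S'(3) = 17/4.

4.2500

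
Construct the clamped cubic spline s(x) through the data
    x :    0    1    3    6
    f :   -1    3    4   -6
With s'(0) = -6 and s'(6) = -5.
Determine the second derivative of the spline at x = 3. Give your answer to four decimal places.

With m_i denoting the second derivative at x_i, h_i = 1, 2, 3, and Δ_i = (y_(i+1) − y_i)/h_i = 4, 1/2, -10/3:
  1·m_0 + 6·m_1 + 2·m_2 = 6(Δ_1 - Δ_0) = -21
  2·m_1 + 10·m_2 + 3·m_3 = 6(Δ_2 - Δ_1) = -23
Clamped end conditions give two more equations: 2h_0·m_0 + h_0·m_1 = 6(Δ_0 - s'(0)) = 60 and h_2·m_2 + 2h_2·m_3 = 6(s'(6) - Δ_2) = -10.
Forward elimination and back-substitution give m_0 = 1975/57, m_1 = -530/57, m_2 = 4/57, m_3 = -97/57.

0.0702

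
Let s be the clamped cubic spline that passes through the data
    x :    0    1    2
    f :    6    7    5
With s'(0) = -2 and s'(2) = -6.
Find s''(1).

With M_i denoting the second derivative at x_i, h_i = 1, 1, and Δ_i = (y_(i+1) − y_i)/h_i = 1, -2:
  1·M_0 + 4·M_1 + 1·M_2 = 6(Δ_1 - Δ_0) = -18
Clamped end conditions give two more equations: 2h_0·M_0 + h_0·M_1 = 6(Δ_0 - s'(0)) = 18 and h_1·M_1 + 2h_1·M_2 = 6(s'(2) - Δ_1) = -24.
Solving the tridiagonal system: M_0 = 23/2, M_1 = -5, M_2 = -19/2.

-5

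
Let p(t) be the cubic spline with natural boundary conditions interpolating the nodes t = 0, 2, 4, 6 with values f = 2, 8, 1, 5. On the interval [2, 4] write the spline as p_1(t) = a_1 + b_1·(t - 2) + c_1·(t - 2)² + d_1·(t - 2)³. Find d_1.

Put M_i = p'' at the i-th knot. Here h = (2, 2, 2) and Δ = (3, -7/2, 2), so the interior equations h_(i-1)·M_(i-1) + 2(h_(i-1)+h_i)·M_i + h_i·M_(i+1) = 6(Δ_i − Δ_(i-1)) read
  2·M_0 + 8·M_1 + 2·M_2 = 6(Δ_1 - Δ_0) = -39
  2·M_1 + 8·M_2 + 2·M_3 = 6(Δ_2 - Δ_1) = 33
Natural end conditions: M_0 = M_3 = 0.
Forward elimination and back-substitution give M_0 = 0, M_1 = -63/10, M_2 = 57/10, M_3 = 0.
On [2, 4], with p_1(t) = a_1 + b_1·(t - 2) + c_1·(t - 2)² + d_1·(t - 2)³: c_1 = M_1/2 = -63/20, d_1 = (M_2 - M_1)/(6h_1) = 1, b_1 = Δ_1 - h_1(2M_1 + M_2)/6 = -6/5.

1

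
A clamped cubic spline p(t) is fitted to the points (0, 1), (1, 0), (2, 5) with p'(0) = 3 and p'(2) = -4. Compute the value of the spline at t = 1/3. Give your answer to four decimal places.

0.9444

Put M_i = p'' at the i-th knot. Here h = (1, 1) and Δ = (-1, 5), so the interior equations h_(i-1)·M_(i-1) + 2(h_(i-1)+h_i)·M_i + h_i·M_(i+1) = 6(Δ_i − Δ_(i-1)) read
  1·M_0 + 4·M_1 + 1·M_2 = 6(Δ_1 - Δ_0) = 36
Clamped end conditions give two more equations: 2h_0·M_0 + h_0·M_1 = 6(Δ_0 - p'(0)) = -24 and h_1·M_1 + 2h_1·M_2 = 6(p'(2) - Δ_1) = -54.
Solving: M_0 = -49/2, M_1 = 25, M_2 = -79/2.
On [0, 1], p(t) = 1 + 3·t - 49/4·t² + 33/4·t³.
With t = 1/3: p(1/3) = 17/18.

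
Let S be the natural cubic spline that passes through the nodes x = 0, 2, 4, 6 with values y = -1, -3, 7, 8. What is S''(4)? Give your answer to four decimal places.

-4.8000

Write M_i for S''(x_i). With h_i = 2, 2, 2 and divided differences Δ_i = -1, 5, 1/2, the continuity of S' gives the tridiagonal system
  2·M_0 + 8·M_1 + 2·M_2 = 6(Δ_1 - Δ_0) = 36
  2·M_1 + 8·M_2 + 2·M_3 = 6(Δ_2 - Δ_1) = -27
Natural end conditions: M_0 = M_3 = 0.
Solving the tridiagonal system: M_0 = 0, M_1 = 57/10, M_2 = -24/5, M_3 = 0.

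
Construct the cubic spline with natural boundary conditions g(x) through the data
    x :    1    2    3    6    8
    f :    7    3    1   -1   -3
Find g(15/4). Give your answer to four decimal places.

0.2542

Write σ_i for g''(x_i). With h_i = 1, 1, 3, 2 and divided differences Δ_i = -4, -2, -2/3, -1, the continuity of g' gives the tridiagonal system
  1·σ_0 + 4·σ_1 + 1·σ_2 = 6(Δ_1 - Δ_0) = 12
  1·σ_1 + 8·σ_2 + 3·σ_3 = 6(Δ_2 - Δ_1) = 8
  3·σ_2 + 10·σ_3 + 2·σ_4 = 6(Δ_3 - Δ_2) = -2
Natural end conditions: σ_0 = σ_4 = 0.
Solving the tridiagonal system: σ_0 = 0, σ_1 = 383/137, σ_2 = 112/137, σ_3 = -61/137, σ_4 = 0.
On [3, 6], g(x) = 1 - 1037/822·(x - 3) + 56/137·(x - 3)² - 173/2466·(x - 3)³.
With (x - 3) = 3/4: g(15/4) = 4457/17536.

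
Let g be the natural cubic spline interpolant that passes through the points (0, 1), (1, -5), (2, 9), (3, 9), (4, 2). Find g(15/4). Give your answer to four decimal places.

Write M_i for g''(x_i). With h_i = 1, 1, 1, 1 and divided differences Δ_i = -6, 14, 0, -7, the continuity of g' gives the tridiagonal system
  1·M_0 + 4·M_1 + 1·M_2 = 6(Δ_1 - Δ_0) = 120
  1·M_1 + 4·M_2 + 1·M_3 = 6(Δ_2 - Δ_1) = -84
  1·M_2 + 4·M_3 + 1·M_4 = 6(Δ_3 - Δ_2) = -42
Natural end conditions: M_0 = M_4 = 0.
Solving the tridiagonal system: M_0 = 0, M_1 = 1047/28, M_2 = -207/7, M_3 = -87/28, M_4 = 0.
On [3, 4], g(x) = 9 - 167/28·(x - 3) - 87/56·(x - 3)² + 29/56·(x - 3)³.
With (x - 3) = 3/4: g(15/4) = 13875/3584.

3.8714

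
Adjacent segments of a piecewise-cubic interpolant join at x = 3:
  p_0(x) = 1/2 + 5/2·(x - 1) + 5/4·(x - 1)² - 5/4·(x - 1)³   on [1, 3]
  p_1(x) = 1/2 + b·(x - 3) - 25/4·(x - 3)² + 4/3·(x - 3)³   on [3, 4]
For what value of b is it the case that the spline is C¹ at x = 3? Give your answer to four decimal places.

-7.5000

p_0'(x) = 5/2 + 5/2·(x - 1) - 15/4·(x - 1)², so p_0'(3) = -15/2. On the right, p_1'(3) = b, so b = -15/2.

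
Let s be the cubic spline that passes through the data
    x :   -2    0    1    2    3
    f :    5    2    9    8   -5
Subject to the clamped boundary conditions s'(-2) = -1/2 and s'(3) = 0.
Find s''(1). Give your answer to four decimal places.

-7.7073

Put M_i = s'' at the i-th knot. Here h = (2, 1, 1, 1) and Δ = (-3/2, 7, -1, -13), so the interior equations h_(i-1)·M_(i-1) + 2(h_(i-1)+h_i)·M_i + h_i·M_(i+1) = 6(Δ_i − Δ_(i-1)) read
  2·M_0 + 6·M_1 + 1·M_2 = 6(Δ_1 - Δ_0) = 51
  1·M_1 + 4·M_2 + 1·M_3 = 6(Δ_2 - Δ_1) = -48
  1·M_2 + 4·M_3 + 1·M_4 = 6(Δ_3 - Δ_2) = -72
Clamped end conditions give two more equations: 2h_0·M_0 + h_0·M_1 = 6(Δ_0 - s'(-2)) = -6 and h_3·M_3 + 2h_3·M_4 = 6(s'(3) - Δ_3) = 78.
Forward elimination and back-substitution give M_0 = -629/82, M_1 = 506/41, M_2 = -316/41, M_3 = -1210/41, M_4 = 2204/41.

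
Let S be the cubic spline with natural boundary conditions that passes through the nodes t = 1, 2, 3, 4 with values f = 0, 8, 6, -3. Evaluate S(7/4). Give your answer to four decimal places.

6.7219

Let m_i = S''(x_i). Step sizes h_i = 1, 1, 1; slopes of the chords Δ_i = (y_(i+1) - y_i)/h_i = 8, -2, -9.
  1·m_0 + 4·m_1 + 1·m_2 = 6(Δ_1 - Δ_0) = -60
  1·m_1 + 4·m_2 + 1·m_3 = 6(Δ_2 - Δ_1) = -42
Natural end conditions: m_0 = m_3 = 0.
Hence m_0 = 0, m_1 = -66/5, m_2 = -36/5, m_3 = 0.
On [1, 2], S(t) = 0 + 51/5·(t - 1) + 0·(t - 1)² - 11/5·(t - 1)³.
With (t - 1) = 3/4: S(7/4) = 2151/320.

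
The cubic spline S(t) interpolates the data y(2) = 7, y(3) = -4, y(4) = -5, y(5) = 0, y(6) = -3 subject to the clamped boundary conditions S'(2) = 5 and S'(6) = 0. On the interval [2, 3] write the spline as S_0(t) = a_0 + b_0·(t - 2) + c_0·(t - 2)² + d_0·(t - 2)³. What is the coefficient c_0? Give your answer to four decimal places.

-31.2679

Put M_i = S'' at the i-th knot. Here h = (1, 1, 1, 1) and Δ = (-11, -1, 5, -3), so the interior equations h_(i-1)·M_(i-1) + 2(h_(i-1)+h_i)·M_i + h_i·M_(i+1) = 6(Δ_i − Δ_(i-1)) read
  1·M_0 + 4·M_1 + 1·M_2 = 6(Δ_1 - Δ_0) = 60
  1·M_1 + 4·M_2 + 1·M_3 = 6(Δ_2 - Δ_1) = 36
  1·M_2 + 4·M_3 + 1·M_4 = 6(Δ_3 - Δ_2) = -48
Clamped end conditions give two more equations: 2h_0·M_0 + h_0·M_1 = 6(Δ_0 - S'(2)) = -96 and h_3·M_3 + 2h_3·M_4 = 6(S'(6) - Δ_3) = 18.
Solving: M_0 = -1751/28, M_1 = 407/14, M_2 = 25/4, M_3 = -253/14, M_4 = 505/28.
On [2, 3], with S_0(t) = a_0 + b_0·(t - 2) + c_0·(t - 2)² + d_0·(t - 2)³: c_0 = M_0/2 = -1751/56, d_0 = (M_1 - M_0)/(6h_0) = 855/56, b_0 = Δ_0 - h_0(2M_0 + M_1)/6 = 5.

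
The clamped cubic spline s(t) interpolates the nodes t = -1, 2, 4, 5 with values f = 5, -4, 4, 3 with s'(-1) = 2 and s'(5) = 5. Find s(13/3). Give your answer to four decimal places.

Write M_i for s''(x_i). With h_i = 3, 2, 1 and divided differences Δ_i = -3, 4, -1, the continuity of s' gives the tridiagonal system
  3·M_0 + 10·M_1 + 2·M_2 = 6(Δ_1 - Δ_0) = 42
  2·M_1 + 6·M_2 + 1·M_3 = 6(Δ_2 - Δ_1) = -30
Clamped end conditions give two more equations: 2h_0·M_0 + h_0·M_1 = 6(Δ_0 - s'(-1)) = -30 and h_2·M_2 + 2h_2·M_3 = 6(s'(5) - Δ_2) = 36.
Solving: M_0 = -186/19, M_1 = 182/19, M_2 = -232/19, M_3 = 458/19.
On [4, 5], s(t) = 4 - 18/19·(t - 4) - 116/19·(t - 4)² + 115/19·(t - 4)³.
With (t - 4) = 1/3: s(13/3) = 1657/513.

3.2300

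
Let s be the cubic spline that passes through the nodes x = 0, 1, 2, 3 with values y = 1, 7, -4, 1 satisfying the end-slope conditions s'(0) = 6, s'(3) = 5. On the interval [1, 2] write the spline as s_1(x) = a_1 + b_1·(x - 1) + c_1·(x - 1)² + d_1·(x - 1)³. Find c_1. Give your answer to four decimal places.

Put σ_i = s'' at the i-th knot. Here h = (1, 1, 1) and Δ = (6, -11, 5), so the interior equations h_(i-1)·σ_(i-1) + 2(h_(i-1)+h_i)·σ_i + h_i·σ_(i+1) = 6(Δ_i − Δ_(i-1)) read
  1·σ_0 + 4·σ_1 + 1·σ_2 = 6(Δ_1 - Δ_0) = -102
  1·σ_1 + 4·σ_2 + 1·σ_3 = 6(Δ_2 - Δ_1) = 96
Clamped end conditions give two more equations: 2h_0·σ_0 + h_0·σ_1 = 6(Δ_0 - s'(0)) = 0 and h_2·σ_2 + 2h_2·σ_3 = 6(s'(3) - Δ_2) = 0.
Solving: σ_0 = 302/15, σ_1 = -604/15, σ_2 = 584/15, σ_3 = -292/15.
On [1, 2], with s_1(x) = a_1 + b_1·(x - 1) + c_1·(x - 1)² + d_1·(x - 1)³: c_1 = σ_1/2 = -302/15, d_1 = (σ_2 - σ_1)/(6h_1) = 66/5, b_1 = Δ_1 - h_1(2σ_1 + σ_2)/6 = -61/15.

-20.1333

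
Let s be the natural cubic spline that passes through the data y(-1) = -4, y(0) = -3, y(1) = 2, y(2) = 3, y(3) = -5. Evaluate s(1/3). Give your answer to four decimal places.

Write m_i for s''(x_i). With h_i = 1, 1, 1, 1 and divided differences Δ_i = 1, 5, 1, -8, the continuity of s' gives the tridiagonal system
  1·m_0 + 4·m_1 + 1·m_2 = 6(Δ_1 - Δ_0) = 24
  1·m_1 + 4·m_2 + 1·m_3 = 6(Δ_2 - Δ_1) = -24
  1·m_2 + 4·m_3 + 1·m_4 = 6(Δ_3 - Δ_2) = -54
Natural end conditions: m_0 = m_4 = 0.
Forward elimination and back-substitution give m_0 = 0, m_1 = 201/28, m_2 = -33/7, m_3 = -345/28, m_4 = 0.
On [0, 1], s(x) = -3 + 95/28·x + 201/56·x² - 111/56·x³.
With x = 1/3: s(1/3) = -389/252.

-1.5437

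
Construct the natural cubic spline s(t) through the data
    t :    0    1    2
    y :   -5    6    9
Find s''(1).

-12

Write σ_i for s''(x_i). With h_i = 1, 1 and divided differences Δ_i = 11, 3, the continuity of s' gives the tridiagonal system
  1·σ_0 + 4·σ_1 + 1·σ_2 = 6(Δ_1 - Δ_0) = -48
Natural end conditions: σ_0 = σ_2 = 0.
Solving: σ_0 = 0, σ_1 = -12, σ_2 = 0.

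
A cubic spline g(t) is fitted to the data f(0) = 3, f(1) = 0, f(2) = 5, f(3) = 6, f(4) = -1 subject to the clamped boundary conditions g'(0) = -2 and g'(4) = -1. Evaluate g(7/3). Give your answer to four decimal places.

Write m_i for g''(x_i). With h_i = 1, 1, 1, 1 and divided differences Δ_i = -3, 5, 1, -7, the continuity of g' gives the tridiagonal system
  1·m_0 + 4·m_1 + 1·m_2 = 6(Δ_1 - Δ_0) = 48
  1·m_1 + 4·m_2 + 1·m_3 = 6(Δ_2 - Δ_1) = -24
  1·m_2 + 4·m_3 + 1·m_4 = 6(Δ_3 - Δ_2) = -48
Clamped end conditions give two more equations: 2h_0·m_0 + h_0·m_1 = 6(Δ_0 - g'(0)) = -6 and h_3·m_3 + 2h_3·m_4 = 6(g'(4) - Δ_3) = 36.
Hence m_0 = -311/28, m_1 = 227/14, m_2 = -23/4, m_3 = -241/14, m_4 = 745/28.
On [2, 3], g(t) = 5 + 81/14·(t - 2) - 23/8·(t - 2)² - 107/56·(t - 2)³.
With (t - 2) = 1/3: g(7/3) = 4943/756.

6.5384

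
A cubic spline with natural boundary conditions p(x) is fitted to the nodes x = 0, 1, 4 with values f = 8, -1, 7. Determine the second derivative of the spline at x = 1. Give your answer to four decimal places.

With M_i denoting the second derivative at x_i, h_i = 1, 3, and Δ_i = (y_(i+1) − y_i)/h_i = -9, 8/3:
  1·M_0 + 8·M_1 + 3·M_2 = 6(Δ_1 - Δ_0) = 70
Natural end conditions: M_0 = M_2 = 0.
Hence M_0 = 0, M_1 = 35/4, M_2 = 0.

8.7500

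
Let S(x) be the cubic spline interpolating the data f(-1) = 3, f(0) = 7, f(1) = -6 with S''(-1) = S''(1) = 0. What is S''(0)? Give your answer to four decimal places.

-25.5000

Put σ_i = S'' at the i-th knot. Here h = (1, 1) and Δ = (4, -13), so the interior equations h_(i-1)·σ_(i-1) + 2(h_(i-1)+h_i)·σ_i + h_i·σ_(i+1) = 6(Δ_i − Δ_(i-1)) read
  1·σ_0 + 4·σ_1 + 1·σ_2 = 6(Δ_1 - Δ_0) = -102
Natural end conditions: σ_0 = σ_2 = 0.
Hence σ_0 = 0, σ_1 = -51/2, σ_2 = 0.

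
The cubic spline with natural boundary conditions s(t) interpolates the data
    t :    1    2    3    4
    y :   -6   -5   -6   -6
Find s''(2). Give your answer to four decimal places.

-3.6000

Let m_i = s''(x_i). Step sizes h_i = 1, 1, 1; slopes of the chords Δ_i = (y_(i+1) - y_i)/h_i = 1, -1, 0.
  1·m_0 + 4·m_1 + 1·m_2 = 6(Δ_1 - Δ_0) = -12
  1·m_1 + 4·m_2 + 1·m_3 = 6(Δ_2 - Δ_1) = 6
Natural end conditions: m_0 = m_3 = 0.
Solving the tridiagonal system: m_0 = 0, m_1 = -18/5, m_2 = 12/5, m_3 = 0.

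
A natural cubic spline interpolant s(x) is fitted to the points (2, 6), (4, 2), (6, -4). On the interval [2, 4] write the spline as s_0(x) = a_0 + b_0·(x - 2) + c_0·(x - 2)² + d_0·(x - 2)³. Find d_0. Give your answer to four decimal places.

With σ_i denoting the second derivative at x_i, h_i = 2, 2, and Δ_i = (y_(i+1) − y_i)/h_i = -2, -3:
  2·σ_0 + 8·σ_1 + 2·σ_2 = 6(Δ_1 - Δ_0) = -6
Natural end conditions: σ_0 = σ_2 = 0.
Forward elimination and back-substitution give σ_0 = 0, σ_1 = -3/4, σ_2 = 0.
On [2, 4], with s_0(x) = a_0 + b_0·(x - 2) + c_0·(x - 2)² + d_0·(x - 2)³: c_0 = σ_0/2 = 0, d_0 = (σ_1 - σ_0)/(6h_0) = -1/16, b_0 = Δ_0 - h_0(2σ_0 + σ_1)/6 = -7/4.

-0.0625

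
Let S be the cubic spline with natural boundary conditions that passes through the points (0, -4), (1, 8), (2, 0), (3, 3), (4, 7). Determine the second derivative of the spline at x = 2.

Put σ_i = S'' at the i-th knot. Here h = (1, 1, 1, 1) and Δ = (12, -8, 3, 4), so the interior equations h_(i-1)·σ_(i-1) + 2(h_(i-1)+h_i)·σ_i + h_i·σ_(i+1) = 6(Δ_i − Δ_(i-1)) read
  1·σ_0 + 4·σ_1 + 1·σ_2 = 6(Δ_1 - Δ_0) = -120
  1·σ_1 + 4·σ_2 + 1·σ_3 = 6(Δ_2 - Δ_1) = 66
  1·σ_2 + 4·σ_3 + 1·σ_4 = 6(Δ_3 - Δ_2) = 6
Natural end conditions: σ_0 = σ_4 = 0.
Forward elimination and back-substitution give σ_0 = 0, σ_1 = -147/4, σ_2 = 27, σ_3 = -21/4, σ_4 = 0.

27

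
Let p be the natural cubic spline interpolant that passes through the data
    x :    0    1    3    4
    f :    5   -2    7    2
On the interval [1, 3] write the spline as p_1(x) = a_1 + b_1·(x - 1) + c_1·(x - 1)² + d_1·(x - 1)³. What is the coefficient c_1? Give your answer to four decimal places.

8.2500

Write σ_i for p''(x_i). With h_i = 1, 2, 1 and divided differences Δ_i = -7, 9/2, -5, the continuity of p' gives the tridiagonal system
  1·σ_0 + 6·σ_1 + 2·σ_2 = 6(Δ_1 - Δ_0) = 69
  2·σ_1 + 6·σ_2 + 1·σ_3 = 6(Δ_2 - Δ_1) = -57
Natural end conditions: σ_0 = σ_3 = 0.
Forward elimination and back-substitution give σ_0 = 0, σ_1 = 33/2, σ_2 = -15, σ_3 = 0.
On [1, 3], with p_1(x) = a_1 + b_1·(x - 1) + c_1·(x - 1)² + d_1·(x - 1)³: c_1 = σ_1/2 = 33/4, d_1 = (σ_2 - σ_1)/(6h_1) = -21/8, b_1 = Δ_1 - h_1(2σ_1 + σ_2)/6 = -3/2.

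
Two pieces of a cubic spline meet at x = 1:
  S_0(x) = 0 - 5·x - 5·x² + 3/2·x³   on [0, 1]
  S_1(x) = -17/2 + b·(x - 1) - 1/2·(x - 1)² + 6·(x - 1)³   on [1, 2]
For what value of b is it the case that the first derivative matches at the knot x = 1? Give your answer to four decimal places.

S_0'(x) = -5 - 10·x + 9/2·x², so S_0'(1) = -21/2. On the right, S_1'(1) = b, so b = -21/2.

-10.5000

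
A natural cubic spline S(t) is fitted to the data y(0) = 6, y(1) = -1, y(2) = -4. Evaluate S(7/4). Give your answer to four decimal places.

-3.4844

Let m_i = S''(x_i). Step sizes h_i = 1, 1; slopes of the chords Δ_i = (y_(i+1) - y_i)/h_i = -7, -3.
  1·m_0 + 4·m_1 + 1·m_2 = 6(Δ_1 - Δ_0) = 24
Natural end conditions: m_0 = m_2 = 0.
Solving: m_0 = 0, m_1 = 6, m_2 = 0.
On [1, 2], S(t) = -1 - 5·(t - 1) + 3·(t - 1)² - 1·(t - 1)³.
With (t - 1) = 3/4: S(7/4) = -223/64.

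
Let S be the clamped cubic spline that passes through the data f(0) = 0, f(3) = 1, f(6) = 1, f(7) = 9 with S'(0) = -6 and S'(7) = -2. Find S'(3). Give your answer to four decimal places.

Put σ_i = S'' at the i-th knot. Here h = (3, 3, 1) and Δ = (1/3, 0, 8), so the interior equations h_(i-1)·σ_(i-1) + 2(h_(i-1)+h_i)·σ_i + h_i·σ_(i+1) = 6(Δ_i − Δ_(i-1)) read
  3·σ_0 + 12·σ_1 + 3·σ_2 = 6(Δ_1 - Δ_0) = -2
  3·σ_1 + 8·σ_2 + 1·σ_3 = 6(Δ_2 - Δ_1) = 48
Clamped end conditions give two more equations: 2h_0·σ_0 + h_0·σ_1 = 6(Δ_0 - S'(0)) = 38 and h_2·σ_2 + 2h_2·σ_3 = 6(S'(7) - Δ_2) = -60.
Solving the tridiagonal system: σ_0 = 850/93, σ_1 = -174/31, σ_2 = 392/31, σ_3 = -1126/31.
On [3, 6], S'(x) = b_1 + 2c_1·(x - 3) + 3d_1·(x - 3)² with b_1 = Δ_1 - h_1(2σ_1 + σ_2)/6 = -22/31, c_1 = σ_1/2 = -87/31, d_1 = (σ_2 - σ_1)/(6h_1) = 283/279. So S'(3) = -22/31.

-0.7097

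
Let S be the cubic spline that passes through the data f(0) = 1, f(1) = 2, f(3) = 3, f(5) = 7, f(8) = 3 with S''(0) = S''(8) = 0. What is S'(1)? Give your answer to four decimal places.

0.6090

Let M_i = S''(x_i). Step sizes h_i = 1, 2, 2, 3; slopes of the chords Δ_i = (y_(i+1) - y_i)/h_i = 1, 1/2, 2, -4/3.
  1·M_0 + 6·M_1 + 2·M_2 = 6(Δ_1 - Δ_0) = -3
  2·M_1 + 8·M_2 + 2·M_3 = 6(Δ_2 - Δ_1) = 9
  2·M_2 + 10·M_3 + 3·M_4 = 6(Δ_3 - Δ_2) = -20
Natural end conditions: M_0 = M_4 = 0.
Forward elimination and back-substitution give M_0 = 0, M_1 = -61/52, M_2 = 105/52, M_3 = -125/52, M_4 = 0.
On [1, 3], S'(t) = b_1 + 2c_1·(t - 1) + 3d_1·(t - 1)² with b_1 = Δ_1 - h_1(2M_1 + M_2)/6 = 95/156, c_1 = M_1/2 = -61/104, d_1 = (M_2 - M_1)/(6h_1) = 83/312. So S'(1) = 95/156.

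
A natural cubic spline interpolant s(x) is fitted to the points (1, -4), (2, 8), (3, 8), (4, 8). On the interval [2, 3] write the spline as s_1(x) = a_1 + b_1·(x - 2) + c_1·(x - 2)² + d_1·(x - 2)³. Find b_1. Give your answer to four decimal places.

5.6000

Write M_i for s''(x_i). With h_i = 1, 1, 1 and divided differences Δ_i = 12, 0, 0, the continuity of s' gives the tridiagonal system
  1·M_0 + 4·M_1 + 1·M_2 = 6(Δ_1 - Δ_0) = -72
  1·M_1 + 4·M_2 + 1·M_3 = 6(Δ_2 - Δ_1) = 0
Natural end conditions: M_0 = M_3 = 0.
Hence M_0 = 0, M_1 = -96/5, M_2 = 24/5, M_3 = 0.
On [2, 3], with s_1(x) = a_1 + b_1·(x - 2) + c_1·(x - 2)² + d_1·(x - 2)³: c_1 = M_1/2 = -48/5, d_1 = (M_2 - M_1)/(6h_1) = 4, b_1 = Δ_1 - h_1(2M_1 + M_2)/6 = 28/5.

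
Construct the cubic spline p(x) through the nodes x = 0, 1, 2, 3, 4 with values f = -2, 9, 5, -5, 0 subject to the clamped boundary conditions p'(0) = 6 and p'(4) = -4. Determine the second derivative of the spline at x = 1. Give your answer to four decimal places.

-26.7143

Let σ_i = p''(x_i). Step sizes h_i = 1, 1, 1, 1; slopes of the chords Δ_i = (y_(i+1) - y_i)/h_i = 11, -4, -10, 5.
  1·σ_0 + 4·σ_1 + 1·σ_2 = 6(Δ_1 - Δ_0) = -90
  1·σ_1 + 4·σ_2 + 1·σ_3 = 6(Δ_2 - Δ_1) = -36
  1·σ_2 + 4·σ_3 + 1·σ_4 = 6(Δ_3 - Δ_2) = 90
Clamped end conditions give two more equations: 2h_0·σ_0 + h_0·σ_1 = 6(Δ_0 - p'(0)) = 30 and h_3·σ_3 + 2h_3·σ_4 = 6(p'(4) - Δ_3) = -54.
Hence σ_0 = 397/14, σ_1 = -187/7, σ_2 = -23/2, σ_3 = 257/7, σ_4 = -635/14.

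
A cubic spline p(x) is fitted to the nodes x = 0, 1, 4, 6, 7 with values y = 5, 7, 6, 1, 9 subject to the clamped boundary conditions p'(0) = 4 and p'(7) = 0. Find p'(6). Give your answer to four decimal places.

Let m_i = p''(x_i). Step sizes h_i = 1, 3, 2, 1; slopes of the chords Δ_i = (y_(i+1) - y_i)/h_i = 2, -1/3, -5/2, 8.
  1·m_0 + 8·m_1 + 3·m_2 = 6(Δ_1 - Δ_0) = -14
  3·m_1 + 10·m_2 + 2·m_3 = 6(Δ_2 - Δ_1) = -13
  2·m_2 + 6·m_3 + 1·m_4 = 6(Δ_3 - Δ_2) = 63
Clamped end conditions give two more equations: 2h_0·m_0 + h_0·m_1 = 6(Δ_0 - p'(0)) = -12 and h_3·m_3 + 2h_3·m_4 = 6(p'(7) - Δ_3) = -48.
Hence m_0 = -961/148, m_1 = 73/74, m_2 = -2279/444, m_3 = 1963/111, m_4 = -7291/222.
On [6, 7], p'(x) = b_3 + 2c_3·(x - 6) + 3d_3·(x - 6)² with b_3 = Δ_3 - h_3(2m_3 + m_4)/6 = 3365/444, c_3 = m_3/2 = 1963/222, d_3 = (m_4 - m_3)/(6h_3) = -3739/444. So p'(6) = 3365/444.

7.5788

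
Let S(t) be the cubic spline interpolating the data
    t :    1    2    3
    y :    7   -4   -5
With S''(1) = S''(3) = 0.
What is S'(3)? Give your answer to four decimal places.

1.5000

Put M_i = S'' at the i-th knot. Here h = (1, 1) and Δ = (-11, -1), so the interior equations h_(i-1)·M_(i-1) + 2(h_(i-1)+h_i)·M_i + h_i·M_(i+1) = 6(Δ_i − Δ_(i-1)) read
  1·M_0 + 4·M_1 + 1·M_2 = 6(Δ_1 - Δ_0) = 60
Natural end conditions: M_0 = M_2 = 0.
Solving: M_0 = 0, M_1 = 15, M_2 = 0.
On [2, 3], S'(t) = b_1 + 2c_1·(t - 2) + 3d_1·(t - 2)² with b_1 = Δ_1 - h_1(2M_1 + M_2)/6 = -6, c_1 = M_1/2 = 15/2, d_1 = (M_2 - M_1)/(6h_1) = -5/2. So S'(3) = 3/2.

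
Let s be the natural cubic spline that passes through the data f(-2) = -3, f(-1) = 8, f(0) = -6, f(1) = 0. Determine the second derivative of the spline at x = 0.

42

With M_i denoting the second derivative at x_i, h_i = 1, 1, 1, and Δ_i = (y_(i+1) − y_i)/h_i = 11, -14, 6:
  1·M_0 + 4·M_1 + 1·M_2 = 6(Δ_1 - Δ_0) = -150
  1·M_1 + 4·M_2 + 1·M_3 = 6(Δ_2 - Δ_1) = 120
Natural end conditions: M_0 = M_3 = 0.
Hence M_0 = 0, M_1 = -48, M_2 = 42, M_3 = 0.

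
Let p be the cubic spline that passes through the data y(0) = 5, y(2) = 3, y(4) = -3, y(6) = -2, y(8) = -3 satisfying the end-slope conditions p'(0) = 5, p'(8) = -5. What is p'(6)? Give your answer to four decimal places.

Let σ_i = p''(x_i). Step sizes h_i = 2, 2, 2, 2; slopes of the chords Δ_i = (y_(i+1) - y_i)/h_i = -1, -3, 1/2, -1/2.
  2·σ_0 + 8·σ_1 + 2·σ_2 = 6(Δ_1 - Δ_0) = -12
  2·σ_1 + 8·σ_2 + 2·σ_3 = 6(Δ_2 - Δ_1) = 21
  2·σ_2 + 8·σ_3 + 2·σ_4 = 6(Δ_3 - Δ_2) = -6
Clamped end conditions give two more equations: 2h_0·σ_0 + h_0·σ_1 = 6(Δ_0 - p'(0)) = -36 and h_3·σ_3 + 2h_3·σ_4 = 6(p'(8) - Δ_3) = -27.
Solving: σ_0 = -127/14, σ_1 = 1/7, σ_2 = 5/2, σ_3 = 5/14, σ_4 = -97/14.
On [6, 8], p'(t) = b_3 + 2c_3·(t - 6) + 3d_3·(t - 6)² with b_3 = Δ_3 - h_3(2σ_3 + σ_4)/6 = 11/7, c_3 = σ_3/2 = 5/28, d_3 = (σ_4 - σ_3)/(6h_3) = -17/28. So p'(6) = 11/7.

1.5714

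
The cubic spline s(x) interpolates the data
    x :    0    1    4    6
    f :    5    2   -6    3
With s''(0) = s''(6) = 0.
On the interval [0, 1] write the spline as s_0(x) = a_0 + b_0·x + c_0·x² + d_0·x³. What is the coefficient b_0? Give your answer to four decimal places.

With M_i denoting the second derivative at x_i, h_i = 1, 3, 2, and Δ_i = (y_(i+1) − y_i)/h_i = -3, -8/3, 9/2:
  1·M_0 + 8·M_1 + 3·M_2 = 6(Δ_1 - Δ_0) = 2
  3·M_1 + 10·M_2 + 2·M_3 = 6(Δ_2 - Δ_1) = 43
Natural end conditions: M_0 = M_3 = 0.
Solving the tridiagonal system: M_0 = 0, M_1 = -109/71, M_2 = 338/71, M_3 = 0.
On [0, 1], with s_0(x) = a_0 + b_0·x + c_0·x² + d_0·x³: c_0 = M_0/2 = 0, d_0 = (M_1 - M_0)/(6h_0) = -109/426, b_0 = Δ_0 - h_0(2M_0 + M_1)/6 = -1169/426.

-2.7441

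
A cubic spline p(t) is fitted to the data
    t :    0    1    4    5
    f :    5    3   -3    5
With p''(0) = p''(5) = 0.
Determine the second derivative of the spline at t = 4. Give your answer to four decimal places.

8.7273

Let M_i = p''(x_i). Step sizes h_i = 1, 3, 1; slopes of the chords Δ_i = (y_(i+1) - y_i)/h_i = -2, -2, 8.
  1·M_0 + 8·M_1 + 3·M_2 = 6(Δ_1 - Δ_0) = 0
  3·M_1 + 8·M_2 + 1·M_3 = 6(Δ_2 - Δ_1) = 60
Natural end conditions: M_0 = M_3 = 0.
Solving the tridiagonal system: M_0 = 0, M_1 = -36/11, M_2 = 96/11, M_3 = 0.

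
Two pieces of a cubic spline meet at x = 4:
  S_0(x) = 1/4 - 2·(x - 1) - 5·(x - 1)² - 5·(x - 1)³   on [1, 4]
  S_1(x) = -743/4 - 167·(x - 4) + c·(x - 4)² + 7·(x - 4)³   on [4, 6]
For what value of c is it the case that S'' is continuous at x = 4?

-50

S_0''(x) = -10 - 30·(x - 1), so S_0''(4) = -100. On the right, S_1''(4) = 2c, so c = -50.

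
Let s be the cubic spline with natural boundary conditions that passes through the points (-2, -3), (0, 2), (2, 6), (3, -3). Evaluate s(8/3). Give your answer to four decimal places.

0.5859

With M_i denoting the second derivative at x_i, h_i = 2, 2, 1, and Δ_i = (y_(i+1) − y_i)/h_i = 5/2, 2, -9:
  2·M_0 + 8·M_1 + 2·M_2 = 6(Δ_1 - Δ_0) = -3
  2·M_1 + 6·M_2 + 1·M_3 = 6(Δ_2 - Δ_1) = -66
Natural end conditions: M_0 = M_3 = 0.
Forward elimination and back-substitution give M_0 = 0, M_1 = 57/22, M_2 = -261/22, M_3 = 0.
On [2, 3], s(x) = 6 - 111/22·(x - 2) - 261/44·(x - 2)² + 87/44·(x - 2)³.
With (x - 2) = 2/3: s(8/3) = 58/99.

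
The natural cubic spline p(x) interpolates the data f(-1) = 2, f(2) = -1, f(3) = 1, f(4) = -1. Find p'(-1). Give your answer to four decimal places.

With M_i denoting the second derivative at x_i, h_i = 3, 1, 1, and Δ_i = (y_(i+1) − y_i)/h_i = -1, 2, -2:
  3·M_0 + 8·M_1 + 1·M_2 = 6(Δ_1 - Δ_0) = 18
  1·M_1 + 4·M_2 + 1·M_3 = 6(Δ_2 - Δ_1) = -24
Natural end conditions: M_0 = M_3 = 0.
Solving: M_0 = 0, M_1 = 96/31, M_2 = -210/31, M_3 = 0.
On [-1, 2], p'(x) = b_0 + 2c_0·(x + 1) + 3d_0·(x + 1)² with b_0 = Δ_0 - h_0(2M_0 + M_1)/6 = -79/31, c_0 = M_0/2 = 0, d_0 = (M_1 - M_0)/(6h_0) = 16/93. So p'(-1) = -79/31.

-2.5484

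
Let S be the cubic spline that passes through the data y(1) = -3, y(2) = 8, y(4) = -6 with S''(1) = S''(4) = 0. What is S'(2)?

Write σ_i for S''(x_i). With h_i = 1, 2 and divided differences Δ_i = 11, -7, the continuity of S' gives the tridiagonal system
  1·σ_0 + 6·σ_1 + 2·σ_2 = 6(Δ_1 - Δ_0) = -108
Natural end conditions: σ_0 = σ_2 = 0.
Forward elimination and back-substitution give σ_0 = 0, σ_1 = -18, σ_2 = 0.
On [2, 4], S'(x) = b_1 + 2c_1·(x - 2) + 3d_1·(x - 2)² with b_1 = Δ_1 - h_1(2σ_1 + σ_2)/6 = 5, c_1 = σ_1/2 = -9, d_1 = (σ_2 - σ_1)/(6h_1) = 3/2. So S'(2) = 5.

5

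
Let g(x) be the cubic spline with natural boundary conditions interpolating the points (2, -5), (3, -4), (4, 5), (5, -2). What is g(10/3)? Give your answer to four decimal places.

-0.7630

Let σ_i = g''(x_i). Step sizes h_i = 1, 1, 1; slopes of the chords Δ_i = (y_(i+1) - y_i)/h_i = 1, 9, -7.
  1·σ_0 + 4·σ_1 + 1·σ_2 = 6(Δ_1 - Δ_0) = 48
  1·σ_1 + 4·σ_2 + 1·σ_3 = 6(Δ_2 - Δ_1) = -96
Natural end conditions: σ_0 = σ_3 = 0.
Solving: σ_0 = 0, σ_1 = 96/5, σ_2 = -144/5, σ_3 = 0.
On [3, 4], g(x) = -4 + 37/5·(x - 3) + 48/5·(x - 3)² - 8·(x - 3)³.
With (x - 3) = 1/3: g(10/3) = -103/135.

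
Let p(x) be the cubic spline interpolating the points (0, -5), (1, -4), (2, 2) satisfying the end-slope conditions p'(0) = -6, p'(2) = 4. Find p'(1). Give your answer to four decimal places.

5.7500

Write M_i for p''(x_i). With h_i = 1, 1 and divided differences Δ_i = 1, 6, the continuity of p' gives the tridiagonal system
  1·M_0 + 4·M_1 + 1·M_2 = 6(Δ_1 - Δ_0) = 30
Clamped end conditions give two more equations: 2h_0·M_0 + h_0·M_1 = 6(Δ_0 - p'(0)) = 42 and h_1·M_1 + 2h_1·M_2 = 6(p'(2) - Δ_1) = -12.
Hence M_0 = 37/2, M_1 = 5, M_2 = -17/2.
On [1, 2], p'(x) = b_1 + 2c_1·(x - 1) + 3d_1·(x - 1)² with b_1 = Δ_1 - h_1(2M_1 + M_2)/6 = 23/4, c_1 = M_1/2 = 5/2, d_1 = (M_2 - M_1)/(6h_1) = -9/4. So p'(1) = 23/4.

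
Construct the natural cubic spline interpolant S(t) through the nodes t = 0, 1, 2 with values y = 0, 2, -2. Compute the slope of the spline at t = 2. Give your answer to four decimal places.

With m_i denoting the second derivative at x_i, h_i = 1, 1, and Δ_i = (y_(i+1) − y_i)/h_i = 2, -4:
  1·m_0 + 4·m_1 + 1·m_2 = 6(Δ_1 - Δ_0) = -36
Natural end conditions: m_0 = m_2 = 0.
Solving: m_0 = 0, m_1 = -9, m_2 = 0.
On [1, 2], S'(t) = b_1 + 2c_1·(t - 1) + 3d_1·(t - 1)² with b_1 = Δ_1 - h_1(2m_1 + m_2)/6 = -1, c_1 = m_1/2 = -9/2, d_1 = (m_2 - m_1)/(6h_1) = 3/2. So S'(2) = -11/2.

-5.5000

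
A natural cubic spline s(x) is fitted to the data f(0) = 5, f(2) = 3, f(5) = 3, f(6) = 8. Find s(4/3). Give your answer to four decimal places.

Write M_i for s''(x_i). With h_i = 2, 3, 1 and divided differences Δ_i = -1, 0, 5, the continuity of s' gives the tridiagonal system
  2·M_0 + 10·M_1 + 3·M_2 = 6(Δ_1 - Δ_0) = 6
  3·M_1 + 8·M_2 + 1·M_3 = 6(Δ_2 - Δ_1) = 30
Natural end conditions: M_0 = M_3 = 0.
Hence M_0 = 0, M_1 = -42/71, M_2 = 282/71, M_3 = 0.
On [0, 2], s(x) = 5 - 57/71·x + 0·x² - 7/142·x³.
With x = 4/3: s(4/3) = 7309/1917.

3.8127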